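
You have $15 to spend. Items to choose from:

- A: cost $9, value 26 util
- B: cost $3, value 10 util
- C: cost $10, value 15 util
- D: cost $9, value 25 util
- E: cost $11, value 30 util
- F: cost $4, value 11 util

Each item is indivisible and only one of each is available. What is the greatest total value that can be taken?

Check high-value combinations within $15:
- E+F: cost 11+4=15, value 30+11=41
- B+E: cost 3+11=14, value 10+30=40
- A+F: cost 9+4=13, value 26+11=37
- A+B: cost 9+3=12, value 26+10=36
- D+F: cost 9+4=13, value 25+11=36
Best: 41 util.

41 util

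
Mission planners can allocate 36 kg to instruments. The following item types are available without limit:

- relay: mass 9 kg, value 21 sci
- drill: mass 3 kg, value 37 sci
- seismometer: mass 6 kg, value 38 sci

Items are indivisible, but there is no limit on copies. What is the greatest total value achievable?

Best value-per-unit is drill at 37/3, and filling with it alone uses mass 12×3=36. No mix of the others beats 12×37 = 444.

444 sci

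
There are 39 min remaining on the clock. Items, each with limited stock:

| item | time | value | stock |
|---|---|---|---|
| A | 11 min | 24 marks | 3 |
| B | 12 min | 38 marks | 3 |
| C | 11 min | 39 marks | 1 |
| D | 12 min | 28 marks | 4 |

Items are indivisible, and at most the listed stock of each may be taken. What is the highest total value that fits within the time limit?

Top feasible selections:
- 2×B + 1×C: time 35, value 115
- 3×B: time 36, value 114
- 1×B + 1×C + 1×D: time 35, value 105
- 2×B + 1×D: time 36, value 104
Best: 115 marks.

115 marks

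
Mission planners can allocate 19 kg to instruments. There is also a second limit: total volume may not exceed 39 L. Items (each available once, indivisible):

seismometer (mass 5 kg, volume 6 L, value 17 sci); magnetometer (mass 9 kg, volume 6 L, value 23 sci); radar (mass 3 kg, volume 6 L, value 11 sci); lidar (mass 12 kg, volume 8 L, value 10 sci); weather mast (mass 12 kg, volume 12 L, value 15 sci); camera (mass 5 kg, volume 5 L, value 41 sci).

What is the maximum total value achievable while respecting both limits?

Feasible sets respecting both limits:
- seismometer+magnetometer+camera: mass 19, volume 17, value 81
- magnetometer+radar+camera: mass 17, volume 17, value 75
- seismometer+radar+camera: mass 13, volume 17, value 69
Best: 81 sci.

81 sci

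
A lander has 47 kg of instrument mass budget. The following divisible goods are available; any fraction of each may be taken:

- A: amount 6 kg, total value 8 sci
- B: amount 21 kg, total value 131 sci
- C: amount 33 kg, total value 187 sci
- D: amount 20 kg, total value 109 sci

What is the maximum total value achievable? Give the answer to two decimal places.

278.33

Take in order of value per unit:
- B (131/21 per unit): all 21 → value 131, running total 131.00
- C (187/33 per unit): 26 of 33 → value 26×187/33 = 147.3333, running total 278.33
Total 278.33.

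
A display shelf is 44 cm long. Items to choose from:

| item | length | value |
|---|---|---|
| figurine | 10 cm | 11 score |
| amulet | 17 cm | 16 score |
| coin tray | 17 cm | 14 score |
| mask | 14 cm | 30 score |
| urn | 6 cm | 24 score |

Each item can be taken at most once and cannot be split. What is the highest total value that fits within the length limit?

70 score

This is a 0/1 knapsack; check combinations near the capacity.
- amulet+mask+urn: length 17+14+6=37, value 16+30+24=70
- coin tray+mask+urn: length 17+14+6=37, value 14+30+24=68
- figurine+mask+urn: length 10+14+6=30, value 11+30+24=65
- figurine+amulet+mask: length 10+17+14=41, value 11+16+30=57
Best: 70 score.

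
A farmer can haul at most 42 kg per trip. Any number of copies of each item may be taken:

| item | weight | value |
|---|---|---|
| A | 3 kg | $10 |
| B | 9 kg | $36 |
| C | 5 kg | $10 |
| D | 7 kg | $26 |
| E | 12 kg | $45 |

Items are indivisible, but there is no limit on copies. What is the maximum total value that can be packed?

$164

Best value-per-unit is B at 36/9; filling with it alone gives 4×36 = 144.
Optimal mix: 2×A + 4×B → weight 42, value 164.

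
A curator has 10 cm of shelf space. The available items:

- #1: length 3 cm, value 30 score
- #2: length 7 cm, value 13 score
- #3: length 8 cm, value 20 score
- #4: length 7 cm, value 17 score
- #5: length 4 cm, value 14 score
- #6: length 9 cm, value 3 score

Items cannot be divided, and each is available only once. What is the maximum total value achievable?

47 score

Check high-value combinations within 10 cm:
- #1+#4: length 3+7=10, value 30+17=47
- #1+#5: length 3+4=7, value 30+14=44
- #1+#2: length 3+7=10, value 30+13=43
Best: 47 score.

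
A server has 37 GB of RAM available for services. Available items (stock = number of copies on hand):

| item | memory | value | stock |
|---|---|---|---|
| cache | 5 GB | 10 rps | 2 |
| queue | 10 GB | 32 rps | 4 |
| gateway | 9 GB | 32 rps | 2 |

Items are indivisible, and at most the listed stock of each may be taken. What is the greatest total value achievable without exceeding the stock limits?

Best selections within memory 37 and stock limits:
- 1×cache + 1×queue + 2×gateway: memory 33, value 106
- 1×cache + 2×queue + 1×gateway: memory 34, value 106
- 1×cache + 3×queue: memory 35, value 106
- 1×queue + 2×gateway: memory 28, value 96
Best: 106 rps.

106 rps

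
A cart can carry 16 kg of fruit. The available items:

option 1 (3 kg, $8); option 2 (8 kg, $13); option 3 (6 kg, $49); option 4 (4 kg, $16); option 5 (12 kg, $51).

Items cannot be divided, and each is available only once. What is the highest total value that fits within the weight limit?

Check high-value combinations within 16 kg:
- option 1+option 3+option 4: weight 3+6+4=13, value 8+49+16=73
- option 4+option 5: weight 4+12=16, value 16+51=67
- option 3+option 4: weight 6+4=10, value 49+16=65
- option 2+option 3: weight 8+6=14, value 13+49=62
Best: $73.

$73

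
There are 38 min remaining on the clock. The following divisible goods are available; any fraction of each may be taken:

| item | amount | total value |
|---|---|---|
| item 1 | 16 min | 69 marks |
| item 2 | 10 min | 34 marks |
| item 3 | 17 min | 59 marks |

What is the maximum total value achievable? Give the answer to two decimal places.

145.00

Take in order of value per unit:
- item 1 (69/16 per unit): all 16 → value 69, running total 69.00
- item 3 (59/17 per unit): all 17 → value 59, running total 128.00
- item 2 (34/10 per unit): 5 of 10 → value 5×34/10 = 17.0000, running total 145.00
Total 145.00.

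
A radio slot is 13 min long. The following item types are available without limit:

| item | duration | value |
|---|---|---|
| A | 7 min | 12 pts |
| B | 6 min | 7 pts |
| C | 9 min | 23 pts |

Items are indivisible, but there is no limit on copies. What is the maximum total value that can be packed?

23 pts

Best value-per-unit is C at 23/9, and filling with it alone uses duration 1×9=9. No mix of the others beats 1×23 = 23.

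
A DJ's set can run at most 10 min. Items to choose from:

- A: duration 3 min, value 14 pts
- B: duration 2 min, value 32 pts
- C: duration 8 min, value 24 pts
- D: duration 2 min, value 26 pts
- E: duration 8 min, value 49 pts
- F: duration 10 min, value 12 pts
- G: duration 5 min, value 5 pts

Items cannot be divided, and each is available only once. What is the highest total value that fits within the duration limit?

Check high-value combinations within 10 min:
- B+E: duration 2+8=10, value 32+49=81
- D+E: duration 2+8=10, value 26+49=75
- A+B+D: duration 3+2+2=7, value 14+32+26=72
- B+D+G: duration 2+2+5=9, value 32+26+5=63
Best: 81 pts.

81 pts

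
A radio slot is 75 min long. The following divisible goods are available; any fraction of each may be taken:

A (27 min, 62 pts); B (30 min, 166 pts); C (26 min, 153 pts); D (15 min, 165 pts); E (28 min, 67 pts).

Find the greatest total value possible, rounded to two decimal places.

493.57

Take in order of value per unit:
- D (165/15 per unit): all 15 → value 165, running total 165.00
- C (153/26 per unit): all 26 → value 153, running total 318.00
- B (166/30 per unit): all 30 → value 166, running total 484.00
- E (67/28 per unit): 4 of 28 → value 4×67/28 = 9.5714, running total 493.57
Total 493.57.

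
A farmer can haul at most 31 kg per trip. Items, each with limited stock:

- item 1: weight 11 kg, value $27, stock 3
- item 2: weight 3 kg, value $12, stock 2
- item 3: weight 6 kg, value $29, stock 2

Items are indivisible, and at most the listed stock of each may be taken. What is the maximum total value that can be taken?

Top feasible selections:
- 1×item 1 + 2×item 2 + 2×item 3: weight 29, value 109
- 1×item 1 + 1×item 2 + 2×item 3: weight 26, value 97
- 2×item 1 + 1×item 2 + 1×item 3: weight 31, value 95
- 1×item 1 + 2×item 3: weight 23, value 85
Best: $109.

$109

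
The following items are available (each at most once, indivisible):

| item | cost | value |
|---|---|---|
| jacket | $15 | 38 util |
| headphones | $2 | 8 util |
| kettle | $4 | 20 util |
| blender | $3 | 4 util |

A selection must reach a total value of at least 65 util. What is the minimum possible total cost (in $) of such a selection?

Subsets with value ≥ 65, sorted by total cost:
- jacket+headphones+kettle: cost 21, value 66
- jacket+headphones+kettle+blender: cost 24, value 70
Minimum cost: 21 $.

21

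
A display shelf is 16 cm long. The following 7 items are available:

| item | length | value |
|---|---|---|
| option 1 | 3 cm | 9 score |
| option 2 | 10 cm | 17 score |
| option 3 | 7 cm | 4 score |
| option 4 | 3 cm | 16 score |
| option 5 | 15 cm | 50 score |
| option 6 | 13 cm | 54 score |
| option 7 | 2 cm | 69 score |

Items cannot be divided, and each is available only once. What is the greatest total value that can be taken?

Check high-value combinations within 16 cm:
- option 6+option 7: length 13+2=15, value 54+69=123
- option 2+option 4+option 7: length 10+3+2=15, value 17+16+69=102
- option 1+option 3+option 4+option 7: length 3+7+3+2=15, value 9+4+16+69=98
Best: 123 score.

123 score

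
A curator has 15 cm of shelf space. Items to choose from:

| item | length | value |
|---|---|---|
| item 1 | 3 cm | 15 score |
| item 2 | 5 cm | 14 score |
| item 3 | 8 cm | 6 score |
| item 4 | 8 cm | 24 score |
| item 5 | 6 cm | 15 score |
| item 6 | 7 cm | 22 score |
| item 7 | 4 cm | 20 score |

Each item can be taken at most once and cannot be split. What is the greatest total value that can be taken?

59 score

Check high-value combinations within 15 cm:
- item 1+item 4+item 7: length 3+8+4=15, value 15+24+20=59
- item 1+item 6+item 7: length 3+7+4=14, value 15+22+20=57
- item 1+item 2+item 6: length 3+5+7=15, value 15+14+22=51
- item 1+item 5+item 7: length 3+6+4=13, value 15+15+20=50
- item 1+item 2+item 7: length 3+5+4=12, value 15+14+20=49
Best: 59 score.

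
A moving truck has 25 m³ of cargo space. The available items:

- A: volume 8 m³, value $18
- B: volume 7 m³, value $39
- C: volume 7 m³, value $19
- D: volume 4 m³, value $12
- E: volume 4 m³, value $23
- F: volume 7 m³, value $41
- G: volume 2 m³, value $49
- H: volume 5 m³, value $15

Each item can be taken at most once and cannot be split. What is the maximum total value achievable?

$167

Check high-value combinations within 25 m³:
- B+E+F+G+H: volume 7+4+7+2+5=25, value 39+23+41+49+15=167
- B+D+E+F+G: volume 7+4+4+7+2=24, value 39+12+23+41+49=164
- B+D+F+G+H: volume 7+4+7+2+5=25, value 39+12+41+49+15=156
- B+E+F+G: volume 7+4+7+2=20, value 39+23+41+49=152
- B+C+F+G: volume 7+7+7+2=23, value 39+19+41+49=148
Best: $167.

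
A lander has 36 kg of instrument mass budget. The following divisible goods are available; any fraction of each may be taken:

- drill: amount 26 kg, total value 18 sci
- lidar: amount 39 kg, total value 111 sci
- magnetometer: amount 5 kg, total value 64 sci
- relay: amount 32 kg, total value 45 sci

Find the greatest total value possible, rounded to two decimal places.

152.23

Take in order of value per unit:
- magnetometer (64/5 per unit): all 5 → value 64, running total 64.00
- lidar (111/39 per unit): 31 of 39 → value 31×111/39 = 88.2308, running total 152.23
Total 152.23.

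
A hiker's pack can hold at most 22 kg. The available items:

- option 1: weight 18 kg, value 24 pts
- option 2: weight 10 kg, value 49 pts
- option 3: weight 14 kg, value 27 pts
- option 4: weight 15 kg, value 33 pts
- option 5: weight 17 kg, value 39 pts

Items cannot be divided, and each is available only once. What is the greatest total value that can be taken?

49 pts

This is a 0/1 knapsack; check combinations near the capacity.
- option 2: weight 10, value 49
- option 5: weight 17, value 39
- option 4: weight 15, value 33
- option 3: weight 14, value 27
Best: 49 pts.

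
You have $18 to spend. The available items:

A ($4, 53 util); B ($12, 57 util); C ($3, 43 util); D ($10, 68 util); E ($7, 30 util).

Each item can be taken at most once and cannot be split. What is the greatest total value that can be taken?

164 util

Check high-value combinations within $18:
- A+C+D: cost 4+3+10=17, value 53+43+68=164
- A+C+E: cost 4+3+7=14, value 53+43+30=126
- A+D: cost 4+10=14, value 53+68=121
- C+D: cost 3+10=13, value 43+68=111
- A+B: cost 4+12=16, value 53+57=110
Best: 164 util.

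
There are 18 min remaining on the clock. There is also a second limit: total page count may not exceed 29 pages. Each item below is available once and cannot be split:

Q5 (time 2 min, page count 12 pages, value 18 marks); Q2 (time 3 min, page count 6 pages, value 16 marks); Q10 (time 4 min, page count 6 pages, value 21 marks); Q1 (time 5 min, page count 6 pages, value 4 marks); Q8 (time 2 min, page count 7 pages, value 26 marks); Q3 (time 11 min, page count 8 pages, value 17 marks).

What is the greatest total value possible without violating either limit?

Feasible sets respecting both limits:
- Q2+Q10+Q1+Q8: time 14, page count 25, value 67
- Q5+Q10+Q8: time 8, page count 25, value 65
- Q10+Q8+Q3: time 17, page count 21, value 64
- Q2+Q10+Q8: time 9, page count 19, value 63
Best: 67 marks.

67 marks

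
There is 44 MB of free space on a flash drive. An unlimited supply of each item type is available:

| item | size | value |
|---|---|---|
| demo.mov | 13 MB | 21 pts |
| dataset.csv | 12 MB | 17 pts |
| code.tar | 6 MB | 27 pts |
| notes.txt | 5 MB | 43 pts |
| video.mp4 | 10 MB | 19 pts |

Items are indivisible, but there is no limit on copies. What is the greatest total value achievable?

344 pts

Best value-per-unit is notes.txt at 43/5, and filling with it alone uses size 8×5=40. No mix of the others beats 8×43 = 344.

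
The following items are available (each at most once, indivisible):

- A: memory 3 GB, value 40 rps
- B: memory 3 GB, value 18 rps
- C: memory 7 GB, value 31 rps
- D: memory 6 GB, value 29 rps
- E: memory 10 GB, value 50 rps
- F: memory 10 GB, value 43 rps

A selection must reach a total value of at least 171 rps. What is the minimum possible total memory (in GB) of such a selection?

Subsets with value ≥ 171, sorted by total memory:
- A+B+D+E+F: memory 32, value 180
- A+B+C+E+F: memory 33, value 182
- A+C+D+E+F: memory 36, value 193
Minimum memory: 32 GB.

32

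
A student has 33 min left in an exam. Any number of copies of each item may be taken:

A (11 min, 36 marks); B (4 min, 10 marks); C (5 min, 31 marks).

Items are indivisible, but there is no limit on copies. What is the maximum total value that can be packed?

186 marks

Best value-per-unit is C at 31/5, and filling with it alone uses time 6×5=30. No mix of the others beats 6×31 = 186.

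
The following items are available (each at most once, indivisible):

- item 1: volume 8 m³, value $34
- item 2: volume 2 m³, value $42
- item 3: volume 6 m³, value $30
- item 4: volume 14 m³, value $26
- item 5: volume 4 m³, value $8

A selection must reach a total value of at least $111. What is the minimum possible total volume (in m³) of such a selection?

20

Subsets with value ≥ 111, sorted by total volume:
- item 1+item 2+item 3+item 5: volume 20, value 114
- item 1+item 2+item 3+item 4: volume 30, value 132
- item 1+item 2+item 3+item 4+item 5: volume 34, value 140
Minimum volume: 20 m³.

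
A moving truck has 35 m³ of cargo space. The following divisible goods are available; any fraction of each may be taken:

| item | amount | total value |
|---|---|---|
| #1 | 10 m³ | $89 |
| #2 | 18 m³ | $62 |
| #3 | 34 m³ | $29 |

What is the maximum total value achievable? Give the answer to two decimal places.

Take in order of value per unit:
- #1 (89/10 per unit): all 10 → value 89, running total 89.00
- #2 (62/18 per unit): all 18 → value 62, running total 151.00
- #3 (29/34 per unit): 7 of 34 → value 7×29/34 = 5.9706, running total 156.97
Total 156.97.

156.97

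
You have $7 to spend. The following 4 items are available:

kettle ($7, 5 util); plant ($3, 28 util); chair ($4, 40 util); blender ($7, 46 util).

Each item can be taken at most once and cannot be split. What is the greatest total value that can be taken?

This is a 0/1 knapsack; check combinations near the capacity.
- plant+chair: cost 3+4=7, value 28+40=68
- blender: cost 7, value 46
- chair: cost 4, value 40
- plant: cost 3, value 28
- kettle: cost 7, value 5
Best: 68 util.

68 util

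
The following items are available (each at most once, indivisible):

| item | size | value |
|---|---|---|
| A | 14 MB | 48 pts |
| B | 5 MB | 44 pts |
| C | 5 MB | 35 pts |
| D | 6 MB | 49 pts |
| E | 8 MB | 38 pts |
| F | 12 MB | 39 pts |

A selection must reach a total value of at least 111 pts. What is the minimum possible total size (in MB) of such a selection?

Subsets with value ≥ 111, sorted by total size:
- B+C+D: size 16, value 128
- B+C+E: size 18, value 117
- B+D+E: size 19, value 131
Minimum size: 16 MB.

16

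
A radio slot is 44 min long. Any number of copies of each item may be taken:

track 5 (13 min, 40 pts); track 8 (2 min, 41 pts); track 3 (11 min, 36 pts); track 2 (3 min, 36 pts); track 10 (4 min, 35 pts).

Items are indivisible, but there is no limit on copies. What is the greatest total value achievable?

Best value-per-unit is track 8 at 41/2, and filling with it alone uses duration 22×2=44. No mix of the others beats 22×41 = 902.

902 pts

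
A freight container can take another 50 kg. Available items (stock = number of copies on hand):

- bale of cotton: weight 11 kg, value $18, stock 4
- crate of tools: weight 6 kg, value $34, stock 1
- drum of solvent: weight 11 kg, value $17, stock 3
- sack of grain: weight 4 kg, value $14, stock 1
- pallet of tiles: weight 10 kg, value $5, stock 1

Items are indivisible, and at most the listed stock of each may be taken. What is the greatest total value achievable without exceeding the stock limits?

$106

Top feasible selections:
- 4×bale of cotton + 1×crate of tools: weight 50, value 106
- 3×bale of cotton + 1×crate of tools + 1×drum of solvent: weight 50, value 105
- 2×bale of cotton + 1×crate of tools + 2×drum of solvent: weight 50, value 104
Best: $106.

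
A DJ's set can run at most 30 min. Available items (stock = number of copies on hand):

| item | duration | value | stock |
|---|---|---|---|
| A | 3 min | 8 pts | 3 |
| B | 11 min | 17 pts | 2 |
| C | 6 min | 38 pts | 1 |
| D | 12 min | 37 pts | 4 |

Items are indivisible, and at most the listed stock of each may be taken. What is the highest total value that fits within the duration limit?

Top feasible selections:
- 1×C + 2×D: duration 30, value 112
- 3×A + 1×C + 1×D: duration 27, value 99
Best: 112 pts.

112 pts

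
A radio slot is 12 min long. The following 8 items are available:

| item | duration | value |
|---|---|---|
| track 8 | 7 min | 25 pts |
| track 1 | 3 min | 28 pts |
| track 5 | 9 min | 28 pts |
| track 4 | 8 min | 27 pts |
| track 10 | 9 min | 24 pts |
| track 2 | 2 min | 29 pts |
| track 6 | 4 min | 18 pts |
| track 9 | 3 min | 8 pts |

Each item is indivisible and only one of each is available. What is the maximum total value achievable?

Check high-value combinations within 12 min:
- track 1+track 2+track 6+track 9: duration 3+2+4+3=12, value 28+29+18+8=83
- track 8+track 1+track 2: duration 7+3+2=12, value 25+28+29=82
- track 1+track 2+track 6: duration 3+2+4=9, value 28+29+18=75
- track 1+track 2+track 9: duration 3+2+3=8, value 28+29+8=65
- track 8+track 2+track 9: duration 7+2+3=12, value 25+29+8=62
Best: 83 pts.

83 pts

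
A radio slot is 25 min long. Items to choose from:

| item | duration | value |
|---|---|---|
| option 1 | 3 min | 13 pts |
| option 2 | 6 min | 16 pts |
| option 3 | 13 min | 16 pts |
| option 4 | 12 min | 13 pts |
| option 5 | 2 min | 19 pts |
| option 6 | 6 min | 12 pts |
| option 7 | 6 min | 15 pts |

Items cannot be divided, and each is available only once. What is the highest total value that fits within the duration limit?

This is a 0/1 knapsack; check combinations near the capacity.
- option 1+option 2+option 5+option 6+option 7: duration 3+6+2+6+6=23, value 13+16+19+12+15=75
- option 1+option 2+option 3+option 5: duration 3+6+13+2=24, value 13+16+16+19=64
- option 1+option 2+option 5+option 7: duration 3+6+2+6=17, value 13+16+19+15=63
Best: 75 pts.

75 pts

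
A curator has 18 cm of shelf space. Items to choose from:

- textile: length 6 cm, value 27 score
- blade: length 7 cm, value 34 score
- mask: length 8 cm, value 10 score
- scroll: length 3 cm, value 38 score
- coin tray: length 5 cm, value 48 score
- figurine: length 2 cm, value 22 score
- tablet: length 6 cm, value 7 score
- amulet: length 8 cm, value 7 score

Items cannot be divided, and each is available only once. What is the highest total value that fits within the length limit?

142 score

Check high-value combinations within 18 cm:
- blade+scroll+coin tray+figurine: length 7+3+5+2=17, value 34+38+48+22=142
- textile+scroll+coin tray+figurine: length 6+3+5+2=16, value 27+38+48+22=135
- textile+blade+scroll+figurine: length 6+7+3+2=18, value 27+34+38+22=121
- blade+scroll+coin tray: length 7+3+5=15, value 34+38+48=120
Best: 142 score.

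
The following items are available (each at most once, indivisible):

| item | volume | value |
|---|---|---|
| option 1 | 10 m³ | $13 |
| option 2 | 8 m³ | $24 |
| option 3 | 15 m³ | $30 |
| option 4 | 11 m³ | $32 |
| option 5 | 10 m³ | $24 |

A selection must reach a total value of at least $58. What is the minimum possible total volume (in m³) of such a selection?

26

Subsets with value ≥ 58, sorted by total volume:
- option 3+option 4: volume 26, value 62
- option 1+option 2+option 5: volume 28, value 61
- option 2+option 4+option 5: volume 29, value 80
- option 1+option 2+option 4: volume 29, value 69
Minimum volume: 26 m³.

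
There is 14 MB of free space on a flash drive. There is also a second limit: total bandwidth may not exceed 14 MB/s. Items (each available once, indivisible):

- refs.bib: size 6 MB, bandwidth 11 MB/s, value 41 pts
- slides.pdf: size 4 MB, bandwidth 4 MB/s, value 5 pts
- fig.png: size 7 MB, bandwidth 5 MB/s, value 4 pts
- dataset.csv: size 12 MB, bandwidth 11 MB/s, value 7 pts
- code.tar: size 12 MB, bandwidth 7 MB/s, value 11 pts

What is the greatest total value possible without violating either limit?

Feasible sets respecting both limits:
- refs.bib: size 6, bandwidth 11, value 41
- code.tar: size 12, bandwidth 7, value 11
- slides.pdf+fig.png: size 11, bandwidth 9, value 9
Best: 41 pts.

41 pts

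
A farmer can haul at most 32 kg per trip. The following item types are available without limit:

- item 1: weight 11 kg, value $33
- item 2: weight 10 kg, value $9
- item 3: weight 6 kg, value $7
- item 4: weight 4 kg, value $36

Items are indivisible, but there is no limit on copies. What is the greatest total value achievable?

Best value-per-unit is item 4 at 36/4, and filling with it alone uses weight 8×4=32. No mix of the others beats 8×36 = 288.

$288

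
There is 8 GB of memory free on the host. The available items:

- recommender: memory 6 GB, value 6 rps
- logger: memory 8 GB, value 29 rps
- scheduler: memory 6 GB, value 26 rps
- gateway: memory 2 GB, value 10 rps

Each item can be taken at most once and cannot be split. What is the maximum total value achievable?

Check high-value combinations within 8 GB:
- scheduler+gateway: memory 6+2=8, value 26+10=36
- logger: memory 8, value 29
- scheduler: memory 6, value 26
- recommender+gateway: memory 6+2=8, value 6+10=16
Best: 36 rps.

36 rps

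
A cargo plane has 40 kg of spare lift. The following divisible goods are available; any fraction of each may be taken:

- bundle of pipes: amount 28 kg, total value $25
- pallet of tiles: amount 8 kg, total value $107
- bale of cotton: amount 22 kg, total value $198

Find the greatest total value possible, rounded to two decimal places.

313.93

Take in order of value per unit:
- pallet of tiles (107/8 per unit): all 8 → value 107, running total 107.00
- bale of cotton (198/22 per unit): all 22 → value 198, running total 305.00
- bundle of pipes (25/28 per unit): 10 of 28 → value 10×25/28 = 8.9286, running total 313.93
Total 313.93.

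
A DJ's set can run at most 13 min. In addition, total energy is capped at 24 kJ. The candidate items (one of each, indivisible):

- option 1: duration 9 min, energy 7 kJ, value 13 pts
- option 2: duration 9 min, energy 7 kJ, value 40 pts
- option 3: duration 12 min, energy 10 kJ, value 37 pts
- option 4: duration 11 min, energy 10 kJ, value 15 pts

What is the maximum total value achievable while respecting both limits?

Feasible sets respecting both limits:
- option 2: duration 9, energy 7, value 40
- option 3: duration 12, energy 10, value 37
- option 4: duration 11, energy 10, value 15
- option 1: duration 9, energy 7, value 13
Best: 40 pts.

40 pts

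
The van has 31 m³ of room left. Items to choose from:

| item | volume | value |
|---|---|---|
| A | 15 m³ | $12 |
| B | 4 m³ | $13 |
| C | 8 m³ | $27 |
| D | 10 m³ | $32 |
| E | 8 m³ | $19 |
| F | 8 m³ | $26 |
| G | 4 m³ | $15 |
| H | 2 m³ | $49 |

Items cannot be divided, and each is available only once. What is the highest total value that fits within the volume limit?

$136

Check high-value combinations within 31 m³:
- B+C+D+G+H: volume 4+8+10+4+2=28, value 13+27+32+15+49=136
- C+E+F+G+H: volume 8+8+8+4+2=30, value 27+19+26+15+49=136
- B+D+F+G+H: volume 4+10+8+4+2=28, value 13+32+26+15+49=135
- C+D+F+H: volume 8+10+8+2=28, value 27+32+26+49=134
- B+C+E+F+H: volume 4+8+8+8+2=30, value 13+27+19+26+49=134
Best: $136.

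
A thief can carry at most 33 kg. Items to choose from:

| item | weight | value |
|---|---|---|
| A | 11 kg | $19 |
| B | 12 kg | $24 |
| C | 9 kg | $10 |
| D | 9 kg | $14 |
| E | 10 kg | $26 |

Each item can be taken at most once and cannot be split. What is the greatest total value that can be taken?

$69

Check high-value combinations within 33 kg:
- A+B+E: weight 11+12+10=33, value 19+24+26=69
- B+D+E: weight 12+9+10=31, value 24+14+26=64
- B+C+E: weight 12+9+10=31, value 24+10+26=60
- A+D+E: weight 11+9+10=30, value 19+14+26=59
- A+B+D: weight 11+12+9=32, value 19+24+14=57
Best: $69.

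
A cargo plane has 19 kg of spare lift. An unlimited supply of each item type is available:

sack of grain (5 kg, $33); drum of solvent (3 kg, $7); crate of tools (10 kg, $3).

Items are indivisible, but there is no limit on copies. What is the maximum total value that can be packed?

$106

Best value-per-unit is sack of grain at 33/5; filling with it alone gives 3×33 = 99.
Optimal mix: 3×sack of grain + 1×drum of solvent → weight 18, value 106.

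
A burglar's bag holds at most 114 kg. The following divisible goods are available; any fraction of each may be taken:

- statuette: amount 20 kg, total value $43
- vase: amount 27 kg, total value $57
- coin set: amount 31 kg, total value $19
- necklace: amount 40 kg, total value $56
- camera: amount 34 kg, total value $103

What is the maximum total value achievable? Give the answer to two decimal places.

249.20

Take in order of value per unit:
- camera (103/34 per unit): all 34 → value 103, running total 103.00
- statuette (43/20 per unit): all 20 → value 43, running total 146.00
- vase (57/27 per unit): all 27 → value 57, running total 203.00
- necklace (56/40 per unit): 33 of 40 → value 33×56/40 = 46.2000, running total 249.20
Total 249.20.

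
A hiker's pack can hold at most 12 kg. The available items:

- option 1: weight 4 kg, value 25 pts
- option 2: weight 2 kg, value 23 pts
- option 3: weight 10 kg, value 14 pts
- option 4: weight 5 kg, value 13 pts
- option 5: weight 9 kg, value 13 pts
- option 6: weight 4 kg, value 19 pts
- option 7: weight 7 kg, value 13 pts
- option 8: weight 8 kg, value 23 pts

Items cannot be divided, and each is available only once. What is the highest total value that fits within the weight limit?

This is a 0/1 knapsack; check combinations near the capacity.
- option 1+option 2+option 6: weight 4+2+4=10, value 25+23+19=67
- option 1+option 2+option 4: weight 4+2+5=11, value 25+23+13=61
- option 2+option 4+option 6: weight 2+5+4=11, value 23+13+19=55
Best: 67 pts.

67 pts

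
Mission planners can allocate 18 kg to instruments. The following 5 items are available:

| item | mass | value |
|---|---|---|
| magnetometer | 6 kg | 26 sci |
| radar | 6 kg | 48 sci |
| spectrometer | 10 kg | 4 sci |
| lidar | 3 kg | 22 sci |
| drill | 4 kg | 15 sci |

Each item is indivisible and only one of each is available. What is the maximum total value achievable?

96 sci

Check high-value combinations within 18 kg:
- magnetometer+radar+lidar: mass 6+6+3=15, value 26+48+22=96
- magnetometer+radar+drill: mass 6+6+4=16, value 26+48+15=89
- radar+lidar+drill: mass 6+3+4=13, value 48+22+15=85
Best: 96 sci.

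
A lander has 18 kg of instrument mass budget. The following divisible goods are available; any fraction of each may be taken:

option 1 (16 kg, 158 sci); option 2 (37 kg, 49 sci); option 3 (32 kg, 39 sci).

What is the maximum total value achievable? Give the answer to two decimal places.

160.65

Take in order of value per unit:
- option 1 (158/16 per unit): all 16 → value 158, running total 158.00
- option 2 (49/37 per unit): 2 of 37 → value 2×49/37 = 2.6486, running total 160.65
Total 160.65.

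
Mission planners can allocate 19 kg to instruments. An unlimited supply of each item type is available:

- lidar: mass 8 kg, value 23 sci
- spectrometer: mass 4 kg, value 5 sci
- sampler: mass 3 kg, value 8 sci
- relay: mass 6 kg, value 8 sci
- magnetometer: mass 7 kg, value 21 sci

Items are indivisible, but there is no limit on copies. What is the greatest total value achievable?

Best value-per-unit is magnetometer at 21/7; filling with it alone gives 2×21 = 42.
Optimal mix: 2×lidar + 1×sampler → mass 19, value 54.

54 sci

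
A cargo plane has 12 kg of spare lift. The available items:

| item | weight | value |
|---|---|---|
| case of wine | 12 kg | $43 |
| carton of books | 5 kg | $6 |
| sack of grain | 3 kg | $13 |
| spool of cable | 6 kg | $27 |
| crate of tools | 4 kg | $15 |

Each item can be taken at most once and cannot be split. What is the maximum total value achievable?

$43

Check high-value combinations within 12 kg:
- case of wine: weight 12, value 43
- spool of cable+crate of tools: weight 6+4=10, value 27+15=42
- sack of grain+spool of cable: weight 3+6=9, value 13+27=40
- carton of books+sack of grain+crate of tools: weight 5+3+4=12, value 6+13+15=34
Best: $43.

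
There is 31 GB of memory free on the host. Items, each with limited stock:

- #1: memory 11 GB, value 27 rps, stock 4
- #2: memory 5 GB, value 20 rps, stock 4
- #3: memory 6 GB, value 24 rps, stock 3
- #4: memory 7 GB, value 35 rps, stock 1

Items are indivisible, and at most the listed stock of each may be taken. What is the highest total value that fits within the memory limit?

127 rps

Best selections within memory 31 and stock limits:
- 1×#2 + 3×#3 + 1×#4: memory 30, value 127
- 2×#2 + 2×#3 + 1×#4: memory 29, value 123
- 3×#2 + 1×#3 + 1×#4: memory 28, value 119
Best: 127 rps.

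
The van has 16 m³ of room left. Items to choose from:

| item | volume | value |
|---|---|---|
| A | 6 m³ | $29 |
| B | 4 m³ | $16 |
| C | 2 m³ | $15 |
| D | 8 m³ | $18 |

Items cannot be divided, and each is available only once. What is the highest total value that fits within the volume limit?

$62

This is a 0/1 knapsack; check combinations near the capacity.
- A+C+D: volume 6+2+8=16, value 29+15+18=62
- A+B+C: volume 6+4+2=12, value 29+16+15=60
- B+C+D: volume 4+2+8=14, value 16+15+18=49
- A+D: volume 6+8=14, value 29+18=47
- A+B: volume 6+4=10, value 29+16=45
Best: $62.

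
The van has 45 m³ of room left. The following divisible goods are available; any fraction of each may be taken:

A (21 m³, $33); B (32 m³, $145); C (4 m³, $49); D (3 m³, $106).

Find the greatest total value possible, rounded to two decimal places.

309.43

Take in order of value per unit:
- D (106/3 per unit): all 3 → value 106, running total 106.00
- C (49/4 per unit): all 4 → value 49, running total 155.00
- B (145/32 per unit): all 32 → value 145, running total 300.00
- A (33/21 per unit): 6 of 21 → value 6×33/21 = 9.4286, running total 309.43
Total 309.43.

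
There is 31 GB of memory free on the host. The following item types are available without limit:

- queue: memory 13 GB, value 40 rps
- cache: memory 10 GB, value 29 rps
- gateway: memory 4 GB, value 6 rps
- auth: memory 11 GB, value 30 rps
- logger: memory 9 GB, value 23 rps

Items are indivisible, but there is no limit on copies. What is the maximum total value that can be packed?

Best value-per-unit is queue at 40/13; filling with it alone gives 2×40 = 80.
Optimal mix: 2×cache + 1×auth → memory 31, value 88.

88 rps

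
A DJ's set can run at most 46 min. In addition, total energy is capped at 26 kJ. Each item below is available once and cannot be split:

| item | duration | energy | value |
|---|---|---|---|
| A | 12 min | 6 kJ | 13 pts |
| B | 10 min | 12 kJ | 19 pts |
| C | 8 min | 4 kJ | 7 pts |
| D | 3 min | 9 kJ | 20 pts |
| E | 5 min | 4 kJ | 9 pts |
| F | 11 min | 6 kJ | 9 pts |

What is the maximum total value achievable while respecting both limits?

Feasible sets respecting both limits:
- A+D+E+F: duration 31, energy 25, value 51
- A+C+D+E: duration 28, energy 23, value 49
- A+C+D+F: duration 34, energy 25, value 49
- A+B+C+E: duration 35, energy 26, value 48
Best: 51 pts.

51 pts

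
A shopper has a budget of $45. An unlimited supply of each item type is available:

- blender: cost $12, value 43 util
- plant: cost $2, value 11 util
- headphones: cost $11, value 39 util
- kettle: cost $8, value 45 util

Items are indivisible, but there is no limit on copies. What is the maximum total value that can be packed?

Best value-per-unit is kettle at 45/8; filling with it alone gives 5×45 = 225.
Optimal mix: 2×plant + 5×kettle → cost 44, value 247.

247 util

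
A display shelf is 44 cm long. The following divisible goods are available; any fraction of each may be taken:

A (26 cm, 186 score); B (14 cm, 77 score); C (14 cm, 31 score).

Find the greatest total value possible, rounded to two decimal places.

271.86

Take in order of value per unit:
- A (186/26 per unit): all 26 → value 186, running total 186.00
- B (77/14 per unit): all 14 → value 77, running total 263.00
- C (31/14 per unit): 4 of 14 → value 4×31/14 = 8.8571, running total 271.86
Total 271.86.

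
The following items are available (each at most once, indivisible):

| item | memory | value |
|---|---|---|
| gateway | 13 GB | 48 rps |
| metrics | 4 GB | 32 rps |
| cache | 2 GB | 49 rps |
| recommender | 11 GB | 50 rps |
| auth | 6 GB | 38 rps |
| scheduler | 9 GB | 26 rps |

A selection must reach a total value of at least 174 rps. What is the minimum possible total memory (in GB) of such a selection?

30

Subsets with value ≥ 174, sorted by total memory:
- gateway+metrics+cache+recommender: memory 30, value 179
- metrics+cache+recommender+auth+scheduler: memory 32, value 195
- gateway+cache+recommender+auth: memory 32, value 185
Minimum memory: 30 GB.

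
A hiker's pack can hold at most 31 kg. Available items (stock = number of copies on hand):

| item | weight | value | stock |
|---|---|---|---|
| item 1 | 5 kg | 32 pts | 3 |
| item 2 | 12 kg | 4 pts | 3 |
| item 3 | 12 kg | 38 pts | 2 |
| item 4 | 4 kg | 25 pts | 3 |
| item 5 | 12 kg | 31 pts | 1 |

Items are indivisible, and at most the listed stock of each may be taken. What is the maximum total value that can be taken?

Top feasible selections:
- 3×item 1 + 3×item 4: weight 27, value 171
- 3×item 1 + 1×item 3 + 1×item 4: weight 31, value 159
- 2×item 1 + 1×item 3 + 2×item 4: weight 30, value 152
- 3×item 1 + 1×item 4 + 1×item 5: weight 31, value 152
Best: 171 pts.

171 pts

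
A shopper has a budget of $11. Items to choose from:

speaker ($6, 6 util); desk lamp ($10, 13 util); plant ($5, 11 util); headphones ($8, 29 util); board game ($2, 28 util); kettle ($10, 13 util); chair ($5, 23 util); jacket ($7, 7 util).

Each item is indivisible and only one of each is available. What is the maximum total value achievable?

Check high-value combinations within $11:
- headphones+board game: cost 8+2=10, value 29+28=57
- board game+chair: cost 2+5=7, value 28+23=51
- plant+board game: cost 5+2=7, value 11+28=39
Best: 57 util.

57 util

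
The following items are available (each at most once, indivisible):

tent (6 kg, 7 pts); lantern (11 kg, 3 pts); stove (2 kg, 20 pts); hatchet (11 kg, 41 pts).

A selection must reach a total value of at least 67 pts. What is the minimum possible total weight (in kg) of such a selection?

Subsets with value ≥ 67, sorted by total weight:
- tent+stove+hatchet: weight 19, value 68
- tent+lantern+stove+hatchet: weight 30, value 71
Minimum weight: 19 kg.

19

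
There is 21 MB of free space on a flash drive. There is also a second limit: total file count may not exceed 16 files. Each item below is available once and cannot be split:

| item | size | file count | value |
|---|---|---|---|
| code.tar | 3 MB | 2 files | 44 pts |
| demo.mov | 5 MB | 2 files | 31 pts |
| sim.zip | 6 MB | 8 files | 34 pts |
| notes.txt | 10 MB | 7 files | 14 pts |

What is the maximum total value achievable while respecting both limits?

109 pts

Feasible sets respecting both limits:
- code.tar+demo.mov+sim.zip: size 14, file count 12, value 109
- code.tar+demo.mov+notes.txt: size 18, file count 11, value 89
- code.tar+sim.zip: size 9, file count 10, value 78
- code.tar+demo.mov: size 8, file count 4, value 75
Best: 109 pts.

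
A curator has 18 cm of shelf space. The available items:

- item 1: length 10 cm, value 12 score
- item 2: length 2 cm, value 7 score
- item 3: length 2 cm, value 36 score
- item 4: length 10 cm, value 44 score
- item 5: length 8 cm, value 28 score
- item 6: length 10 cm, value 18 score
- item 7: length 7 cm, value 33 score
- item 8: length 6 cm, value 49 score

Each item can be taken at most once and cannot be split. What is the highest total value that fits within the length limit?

129 score

Check high-value combinations within 18 cm:
- item 3+item 4+item 8: length 2+10+6=18, value 36+44+49=129
- item 2+item 3+item 7+item 8: length 2+2+7+6=17, value 7+36+33+49=125
- item 2+item 3+item 5+item 8: length 2+2+8+6=18, value 7+36+28+49=120
- item 3+item 7+item 8: length 2+7+6=15, value 36+33+49=118
Best: 129 score.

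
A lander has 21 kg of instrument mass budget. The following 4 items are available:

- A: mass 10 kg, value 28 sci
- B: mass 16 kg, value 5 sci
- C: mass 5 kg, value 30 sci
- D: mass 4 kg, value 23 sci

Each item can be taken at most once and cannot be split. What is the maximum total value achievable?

This is a 0/1 knapsack; check combinations near the capacity.
- A+C+D: mass 10+5+4=19, value 28+30+23=81
- A+C: mass 10+5=15, value 28+30=58
- C+D: mass 5+4=9, value 30+23=53
- A+D: mass 10+4=14, value 28+23=51
- B+C: mass 16+5=21, value 5+30=35
Best: 81 sci.

81 sci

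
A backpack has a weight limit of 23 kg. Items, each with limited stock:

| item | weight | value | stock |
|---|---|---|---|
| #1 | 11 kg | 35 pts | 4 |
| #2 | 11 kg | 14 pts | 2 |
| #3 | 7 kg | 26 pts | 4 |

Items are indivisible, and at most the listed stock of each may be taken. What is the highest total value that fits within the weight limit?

78 pts

Best selections within weight 23 and stock limits:
- 3×#3: weight 21, value 78
- 2×#1: weight 22, value 70
- 1×#1 + 1×#3: weight 18, value 61
Best: 78 pts.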